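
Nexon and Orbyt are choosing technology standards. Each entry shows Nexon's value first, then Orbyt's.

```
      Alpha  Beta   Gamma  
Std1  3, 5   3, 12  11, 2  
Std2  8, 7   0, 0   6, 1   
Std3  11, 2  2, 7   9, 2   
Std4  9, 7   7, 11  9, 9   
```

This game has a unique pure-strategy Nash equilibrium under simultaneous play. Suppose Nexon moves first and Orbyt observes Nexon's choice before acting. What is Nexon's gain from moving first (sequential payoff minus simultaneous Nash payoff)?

1

Solve by backward induction (Nexon leads).
- Std1 → Orbyt plays Beta (best of 5, 12, 2); Nexon gets 3.
- Std2 → Orbyt plays Alpha (best of 7, 0, 1); Nexon gets 8.
- Std3 → Orbyt plays Beta (best of 2, 7, 2); Nexon gets 2.
- Std4 → Orbyt plays Beta (best of 7, 11, 9); Nexon gets 7.
Among 3, 8, 2, 7, the best is 8 at Std2. Subgame-perfect outcome: (Std2, Alpha) with payoffs (8, 7).
Under simultaneous play:
Nexon's best replies: Alpha→Std3; Beta→Std4; Gamma→Std1.
Orbyt's best replies: Std1→Beta; Std2→Alpha; Std3→Beta; Std4→Beta.
Only (Std4, Beta) has each player best-responding; Nash payoffs (7, 11).
Nexon's commitment gain: 8 − 7 = 1.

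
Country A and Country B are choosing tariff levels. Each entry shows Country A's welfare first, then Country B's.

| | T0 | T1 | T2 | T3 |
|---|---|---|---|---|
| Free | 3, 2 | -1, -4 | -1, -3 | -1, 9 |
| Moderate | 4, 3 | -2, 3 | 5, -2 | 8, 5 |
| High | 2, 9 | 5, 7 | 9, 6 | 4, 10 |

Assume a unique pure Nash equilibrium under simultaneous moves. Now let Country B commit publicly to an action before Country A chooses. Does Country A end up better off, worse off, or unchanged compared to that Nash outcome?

worse off

Solve by backward induction (Country B leads).
- T0: BR = Moderate, leader payoff 3.
- T1: BR = High, leader payoff 7.
- T2: BR = High, leader payoff 6.
- T3: BR = Moderate, leader payoff 5.
Among 3, 7, 6, 5, the best is 7 at T1. Subgame-perfect outcome: (High, T1) with payoffs (5, 7).
Now find the simultaneous Nash equilibrium.
Country A's best replies: T0→Moderate; T1→High; T2→High; T3→Moderate.
Country B's best replies: Free→T3; Moderate→T3; High→T3.
The unique mutual best reply is (Moderate, T3), giving (8, 5).
Country A earns 5 sequentially versus 8 at the Nash outcome: worse off.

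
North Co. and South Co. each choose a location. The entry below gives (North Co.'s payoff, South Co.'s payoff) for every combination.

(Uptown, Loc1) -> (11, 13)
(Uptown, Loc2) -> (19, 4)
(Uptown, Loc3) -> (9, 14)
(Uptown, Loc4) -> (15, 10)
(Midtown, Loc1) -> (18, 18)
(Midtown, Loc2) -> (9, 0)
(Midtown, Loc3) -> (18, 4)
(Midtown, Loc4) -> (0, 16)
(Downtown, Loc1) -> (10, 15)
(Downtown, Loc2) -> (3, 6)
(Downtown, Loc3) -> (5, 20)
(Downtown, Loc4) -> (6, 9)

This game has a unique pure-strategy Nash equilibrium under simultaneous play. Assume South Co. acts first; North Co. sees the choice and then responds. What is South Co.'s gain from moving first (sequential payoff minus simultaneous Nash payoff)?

0

Backward induction with South Co. moving first.
- Loc1 → North Co. plays Midtown (best of 11, 18, 10); South Co. gets 18.
- Loc2 → North Co. plays Uptown (best of 19, 9, 3); South Co. gets 4.
- Loc3 → North Co. plays Midtown (best of 9, 18, 5); South Co. gets 4.
- Loc4 → North Co. plays Uptown (best of 15, 0, 6); South Co. gets 10.
South Co.'s induced payoffs are 18, 4, 4, 10, so South Co. commits to Loc1. Subgame-perfect outcome: (Midtown, Loc1) with payoffs (18, 18).
Now find the simultaneous Nash equilibrium.
North Co.'s best replies: Loc1→Midtown; Loc2→Uptown; Loc3→Midtown; Loc4→Uptown.
South Co.'s best replies: Uptown→Loc3; Midtown→Loc1; Downtown→Loc3.
Only (Midtown, Loc1) has each player best-responding; Nash payoffs (18, 18).
South Co.'s commitment gain: 18 − 18 = 0.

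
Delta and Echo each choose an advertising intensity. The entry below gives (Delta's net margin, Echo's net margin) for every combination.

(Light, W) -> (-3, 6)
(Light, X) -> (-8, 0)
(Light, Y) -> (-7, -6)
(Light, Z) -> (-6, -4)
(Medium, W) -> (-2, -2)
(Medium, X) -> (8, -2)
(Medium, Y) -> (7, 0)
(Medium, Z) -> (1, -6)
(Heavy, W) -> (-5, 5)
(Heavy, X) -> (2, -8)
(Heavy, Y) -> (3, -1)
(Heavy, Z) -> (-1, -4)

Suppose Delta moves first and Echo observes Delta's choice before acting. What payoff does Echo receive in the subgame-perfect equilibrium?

0

Solve by backward induction (Delta leads).
- Light: Echo compares 6, 0, -6, -4 and picks W; Delta would get -3.
- Medium: Echo compares -2, -2, 0, -6 and picks Y; Delta would get 7.
- Heavy: Echo compares 5, -8, -1, -4 and picks W; Delta would get -5.
Among -3, 7, -5, the best is 7 at Medium. Subgame-perfect outcome: (Medium, Y) with payoffs (7, 0).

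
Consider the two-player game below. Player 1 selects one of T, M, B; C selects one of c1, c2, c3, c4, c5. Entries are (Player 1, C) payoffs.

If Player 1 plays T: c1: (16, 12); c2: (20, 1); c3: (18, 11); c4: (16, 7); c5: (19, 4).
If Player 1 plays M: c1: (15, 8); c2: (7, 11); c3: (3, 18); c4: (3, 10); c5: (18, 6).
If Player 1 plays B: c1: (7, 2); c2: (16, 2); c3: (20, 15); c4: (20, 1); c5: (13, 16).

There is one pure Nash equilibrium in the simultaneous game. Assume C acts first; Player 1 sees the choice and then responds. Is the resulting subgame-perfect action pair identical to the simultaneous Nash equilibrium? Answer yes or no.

Solve by backward induction (C leads).
- c1: Player 1 compares 16, 15, 7 and picks T; C would get 12.
- c2: Player 1 compares 20, 7, 16 and picks T; C would get 1.
- c3: Player 1 compares 18, 3, 20 and picks B; C would get 15.
- c4: Player 1 compares 16, 3, 20 and picks B; C would get 1.
- c5: Player 1 compares 19, 18, 13 and picks T; C would get 4.
C's induced payoffs are 12, 1, 15, 1, 4, so C commits to c3. Subgame-perfect outcome: (B, c3) with payoffs (20, 15).
Under simultaneous play:
Player 1's best replies: c1→T; c2→T; c3→B; c4→B; c5→T.
C's best replies: T→c1; M→c3; B→c5.
Only (T, c1) has each player best-responding; Nash payoffs (16, 12).
Sequential outcome (B, c3) differs from the Nash profile (T, c1).

no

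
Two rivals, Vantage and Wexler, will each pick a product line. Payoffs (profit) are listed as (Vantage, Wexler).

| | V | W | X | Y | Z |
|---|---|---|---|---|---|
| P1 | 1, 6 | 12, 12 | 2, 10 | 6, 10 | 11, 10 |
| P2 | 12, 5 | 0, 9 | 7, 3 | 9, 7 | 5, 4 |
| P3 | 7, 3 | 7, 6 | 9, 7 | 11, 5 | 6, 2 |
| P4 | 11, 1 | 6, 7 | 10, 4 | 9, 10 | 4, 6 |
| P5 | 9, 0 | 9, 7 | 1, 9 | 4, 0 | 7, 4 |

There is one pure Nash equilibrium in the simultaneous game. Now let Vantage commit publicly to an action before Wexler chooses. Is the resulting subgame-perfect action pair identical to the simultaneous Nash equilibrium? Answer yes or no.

yes

Solve by backward induction (Vantage leads).
- P1: Wexler compares 6, 12, 10, 10, 10 and picks W; Vantage would get 12.
- P2: Wexler compares 5, 9, 3, 7, 4 and picks W; Vantage would get 0.
- P3: Wexler compares 3, 6, 7, 5, 2 and picks X; Vantage would get 9.
- P4: Wexler compares 1, 7, 4, 10, 6 and picks Y; Vantage would get 9.
- P5: Wexler compares 0, 7, 9, 0, 4 and picks X; Vantage would get 1.
Vantage's induced payoffs are 12, 0, 9, 9, 1, so Vantage commits to P1. Subgame-perfect outcome: (P1, W) with payoffs (12, 12).
Under simultaneous play:
Vantage's best replies: V→P2; W→P1; X→P4; Y→P3; Z→P1.
Wexler's best replies: P1→W; P2→W; P3→X; P4→Y; P5→X.
The unique mutual best reply is (P1, W), giving (12, 12).
Sequential outcome (P1, W) coincides with the Nash profile (P1, W).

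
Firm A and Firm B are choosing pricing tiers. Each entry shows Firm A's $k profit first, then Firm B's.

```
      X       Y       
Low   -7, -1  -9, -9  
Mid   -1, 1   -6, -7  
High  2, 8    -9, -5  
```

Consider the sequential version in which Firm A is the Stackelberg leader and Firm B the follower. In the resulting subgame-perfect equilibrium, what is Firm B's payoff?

8

Backward induction with Firm A moving first.
- Low: BR = X, leader payoff -7.
- Mid: BR = X, leader payoff -1.
- High: BR = X, leader payoff 2.
Among -7, -1, 2, the best is 2 at High. Subgame-perfect outcome: (High, X) with payoffs (2, 8).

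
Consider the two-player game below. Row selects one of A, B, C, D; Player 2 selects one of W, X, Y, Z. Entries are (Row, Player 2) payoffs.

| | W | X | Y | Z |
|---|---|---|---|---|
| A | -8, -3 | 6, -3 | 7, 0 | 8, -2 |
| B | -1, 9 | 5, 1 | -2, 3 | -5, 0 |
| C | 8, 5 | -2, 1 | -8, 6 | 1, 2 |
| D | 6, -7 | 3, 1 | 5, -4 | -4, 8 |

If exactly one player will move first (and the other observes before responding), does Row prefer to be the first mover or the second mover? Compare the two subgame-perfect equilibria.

second

If Row leads: Player 2's best replies are A→Y, B→W, C→Y, D→Z; Row's induced payoffs 7, -1, -8, -4; outcome (A, Y), payoffs (7, 0).
If Player 2 leads: Row's best replies are W→C, X→A, Y→A, Z→A; Player 2's induced payoffs 5, -3, 0, -2; outcome (C, W), payoffs (8, 5).
Row gets 7 moving first and 8 moving second, so Row prefers to move second.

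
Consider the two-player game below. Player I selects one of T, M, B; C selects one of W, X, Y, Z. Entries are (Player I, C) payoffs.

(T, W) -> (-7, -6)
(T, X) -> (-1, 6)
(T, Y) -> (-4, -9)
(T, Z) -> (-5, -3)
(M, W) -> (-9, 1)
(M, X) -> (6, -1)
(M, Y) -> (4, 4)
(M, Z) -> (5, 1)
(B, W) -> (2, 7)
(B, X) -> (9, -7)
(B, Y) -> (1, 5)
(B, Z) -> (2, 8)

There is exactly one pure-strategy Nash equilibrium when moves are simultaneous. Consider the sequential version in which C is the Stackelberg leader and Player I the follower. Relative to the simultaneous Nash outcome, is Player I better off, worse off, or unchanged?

Work backward from Player I's decision.
- W: Player I compares -7, -9, 2 and picks B; C would get 7.
- X: Player I compares -1, 6, 9 and picks B; C would get -7.
- Y: Player I compares -4, 4, 1 and picks M; C would get 4.
- Z: Player I compares -5, 5, 2 and picks M; C would get 1.
Maximizing over 7, -7, 4, 1, C chooses W. Subgame-perfect outcome: (B, W) with payoffs (2, 7).
Now find the simultaneous Nash equilibrium.
Player I's best replies: W→B; X→B; Y→M; Z→M.
C's best replies: T→X; M→Y; B→Z.
Only (M, Y) has each player best-responding; Nash payoffs (4, 4).
Player I earns 2 sequentially versus 4 at the Nash outcome: worse off.

worse off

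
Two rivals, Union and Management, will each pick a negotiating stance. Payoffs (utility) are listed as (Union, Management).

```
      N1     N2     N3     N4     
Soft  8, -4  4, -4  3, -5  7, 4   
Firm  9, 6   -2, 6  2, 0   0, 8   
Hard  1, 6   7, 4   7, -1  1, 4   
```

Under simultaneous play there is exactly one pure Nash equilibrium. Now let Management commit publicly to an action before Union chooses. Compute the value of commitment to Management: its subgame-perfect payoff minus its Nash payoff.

2

Backward induction with Management moving first.
- N1: BR = Firm, leader payoff 6.
- N2: BR = Hard, leader payoff 4.
- N3: BR = Hard, leader payoff -1.
- N4: BR = Soft, leader payoff 4.
Management's induced payoffs are 6, 4, -1, 4, so Management commits to N1. Subgame-perfect outcome: (Firm, N1) with payoffs (9, 6).
For the simultaneous game, intersect best replies.
Union's best replies: N1→Firm; N2→Hard; N3→Hard; N4→Soft.
Management's best replies: Soft→N4; Firm→N4; Hard→N1.
The unique mutual best reply is (Soft, N4), giving (7, 4).
Management's commitment gain: 6 − 4 = 2.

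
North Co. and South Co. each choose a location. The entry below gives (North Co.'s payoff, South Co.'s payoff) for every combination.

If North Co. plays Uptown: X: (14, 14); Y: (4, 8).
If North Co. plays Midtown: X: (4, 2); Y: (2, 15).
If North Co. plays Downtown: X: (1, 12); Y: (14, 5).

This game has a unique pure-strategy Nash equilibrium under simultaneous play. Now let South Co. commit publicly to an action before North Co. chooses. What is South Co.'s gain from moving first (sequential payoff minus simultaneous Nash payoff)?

0

Backward induction with South Co. moving first.
- X → North Co. plays Uptown (best of 14, 4, 1); South Co. gets 14.
- Y → North Co. plays Downtown (best of 4, 2, 14); South Co. gets 5.
Maximizing over 14, 5, South Co. chooses X. Subgame-perfect outcome: (Uptown, X) with payoffs (14, 14).
For the simultaneous game, intersect best replies.
North Co.'s best replies: X→Uptown; Y→Downtown.
South Co.'s best replies: Uptown→X; Midtown→Y; Downtown→X.
The unique mutual best reply is (Uptown, X), giving (14, 14).
South Co.'s commitment gain: 14 − 14 = 0.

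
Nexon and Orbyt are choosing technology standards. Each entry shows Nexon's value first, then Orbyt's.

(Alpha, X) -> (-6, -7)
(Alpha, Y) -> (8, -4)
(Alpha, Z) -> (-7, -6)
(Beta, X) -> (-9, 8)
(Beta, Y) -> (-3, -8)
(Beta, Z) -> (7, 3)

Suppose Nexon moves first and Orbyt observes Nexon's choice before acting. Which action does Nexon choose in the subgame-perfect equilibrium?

Alpha

Backward induction with Nexon moving first.
- Alpha → Orbyt plays Y (best of -7, -4, -6); Nexon gets 8.
- Beta → Orbyt plays X (best of 8, -8, 3); Nexon gets -9.
Among 8, -9, the best is 8 at Alpha. Subgame-perfect outcome: (Alpha, Y) with payoffs (8, -4).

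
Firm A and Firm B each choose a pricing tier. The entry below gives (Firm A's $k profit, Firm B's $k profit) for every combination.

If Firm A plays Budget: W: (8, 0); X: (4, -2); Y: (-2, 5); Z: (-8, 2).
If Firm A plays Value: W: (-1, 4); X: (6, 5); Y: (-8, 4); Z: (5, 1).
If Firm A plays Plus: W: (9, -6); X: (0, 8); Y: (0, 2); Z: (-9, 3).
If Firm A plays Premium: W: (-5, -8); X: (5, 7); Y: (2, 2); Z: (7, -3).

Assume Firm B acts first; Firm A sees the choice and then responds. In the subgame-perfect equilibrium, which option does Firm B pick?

X

Firm A best-responds to each possible Firm B move:
- W: BR = Plus, leader payoff -6.
- X: BR = Value, leader payoff 5.
- Y: BR = Premium, leader payoff 2.
- Z: BR = Premium, leader payoff -3.
Maximizing over -6, 5, 2, -3, Firm B chooses X. Subgame-perfect outcome: (Value, X) with payoffs (6, 5).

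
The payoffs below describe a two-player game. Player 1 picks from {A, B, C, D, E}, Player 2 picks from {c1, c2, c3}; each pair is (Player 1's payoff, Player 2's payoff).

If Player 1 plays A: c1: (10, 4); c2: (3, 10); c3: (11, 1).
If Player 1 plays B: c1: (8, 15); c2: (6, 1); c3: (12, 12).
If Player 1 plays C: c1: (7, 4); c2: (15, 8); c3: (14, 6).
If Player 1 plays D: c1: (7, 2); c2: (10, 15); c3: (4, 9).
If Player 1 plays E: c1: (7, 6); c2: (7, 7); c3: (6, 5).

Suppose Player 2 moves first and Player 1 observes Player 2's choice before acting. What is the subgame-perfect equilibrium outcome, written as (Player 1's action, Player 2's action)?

Player 1 best-responds to each possible Player 2 move:
- c1 → Player 1 plays A (best of 10, 8, 7, 7, 7); Player 2 gets 4.
- c2 → Player 1 plays C (best of 3, 6, 15, 10, 7); Player 2 gets 8.
- c3 → Player 1 plays C (best of 11, 12, 14, 4, 6); Player 2 gets 6.
Maximizing over 4, 8, 6, Player 2 chooses c2. Subgame-perfect outcome: (C, c2) with payoffs (15, 8).

(C, c2)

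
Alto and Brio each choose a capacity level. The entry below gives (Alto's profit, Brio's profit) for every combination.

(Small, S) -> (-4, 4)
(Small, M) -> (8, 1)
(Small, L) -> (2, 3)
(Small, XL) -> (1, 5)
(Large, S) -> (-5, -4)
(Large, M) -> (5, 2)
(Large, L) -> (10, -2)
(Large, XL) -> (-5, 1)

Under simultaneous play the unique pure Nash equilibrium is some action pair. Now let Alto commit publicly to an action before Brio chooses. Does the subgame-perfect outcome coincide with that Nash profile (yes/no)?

no

Backward induction with Alto moving first.
- Small: Brio compares 4, 1, 3, 5 and picks XL; Alto would get 1.
- Large: Brio compares -4, 2, -2, 1 and picks M; Alto would get 5.
Among 1, 5, the best is 5 at Large. Subgame-perfect outcome: (Large, M) with payoffs (5, 2).
Now find the simultaneous Nash equilibrium.
Alto's best replies: S→Small; M→Small; L→Large; XL→Small.
Brio's best replies: Small→XL; Large→M.
Only (Small, XL) has each player best-responding; Nash payoffs (1, 5).
Sequential outcome (Large, M) differs from the Nash profile (Small, XL).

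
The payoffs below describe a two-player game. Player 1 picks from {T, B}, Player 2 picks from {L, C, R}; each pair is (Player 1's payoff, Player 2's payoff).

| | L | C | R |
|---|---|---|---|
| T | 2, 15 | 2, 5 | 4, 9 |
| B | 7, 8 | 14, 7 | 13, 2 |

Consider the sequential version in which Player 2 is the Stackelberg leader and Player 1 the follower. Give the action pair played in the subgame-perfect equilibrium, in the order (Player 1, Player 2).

Solve by backward induction (Player 2 leads).
- L: BR = B, leader payoff 8.
- C: BR = B, leader payoff 7.
- R: BR = B, leader payoff 2.
Among 8, 7, 2, the best is 8 at L. Subgame-perfect outcome: (B, L) with payoffs (7, 8).

(B, L)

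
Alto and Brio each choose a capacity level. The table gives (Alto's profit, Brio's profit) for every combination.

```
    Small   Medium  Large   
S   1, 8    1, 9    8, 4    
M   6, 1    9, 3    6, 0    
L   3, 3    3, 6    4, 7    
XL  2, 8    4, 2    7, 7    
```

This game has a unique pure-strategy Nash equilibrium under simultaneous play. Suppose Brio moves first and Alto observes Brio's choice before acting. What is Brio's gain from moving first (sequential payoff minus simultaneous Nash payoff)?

1

Alto best-responds to each possible Brio move:
- Small → Alto plays M (best of 1, 6, 3, 2); Brio gets 1.
- Medium → Alto plays M (best of 1, 9, 3, 4); Brio gets 3.
- Large → Alto plays S (best of 8, 6, 4, 7); Brio gets 4.
Maximizing over 1, 3, 4, Brio chooses Large. Subgame-perfect outcome: (S, Large) with payoffs (8, 4).
Under simultaneous play:
Alto's best replies: Small→M; Medium→M; Large→S.
Brio's best replies: S→Medium; M→Medium; L→Large; XL→Small.
Only (M, Medium) has each player best-responding; Nash payoffs (9, 3).
Brio's commitment gain: 4 − 3 = 1.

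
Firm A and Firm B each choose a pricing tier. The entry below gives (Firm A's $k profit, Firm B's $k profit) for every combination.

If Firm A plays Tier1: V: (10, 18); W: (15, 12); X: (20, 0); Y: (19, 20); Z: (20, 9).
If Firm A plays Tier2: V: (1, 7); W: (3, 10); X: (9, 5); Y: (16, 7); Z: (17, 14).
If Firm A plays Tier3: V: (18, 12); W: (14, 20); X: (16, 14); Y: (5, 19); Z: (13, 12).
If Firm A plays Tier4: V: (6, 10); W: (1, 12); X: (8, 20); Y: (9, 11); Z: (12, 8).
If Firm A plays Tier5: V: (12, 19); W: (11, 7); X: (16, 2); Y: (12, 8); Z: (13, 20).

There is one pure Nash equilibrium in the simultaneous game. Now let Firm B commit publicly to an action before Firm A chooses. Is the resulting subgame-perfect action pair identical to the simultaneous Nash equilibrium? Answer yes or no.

Work backward from Firm A's decision.
- V: Firm A compares 10, 1, 18, 6, 12 and picks Tier3; Firm B would get 12.
- W: Firm A compares 15, 3, 14, 1, 11 and picks Tier1; Firm B would get 12.
- X: Firm A compares 20, 9, 16, 8, 16 and picks Tier1; Firm B would get 0.
- Y: Firm A compares 19, 16, 5, 9, 12 and picks Tier1; Firm B would get 20.
- Z: Firm A compares 20, 17, 13, 12, 13 and picks Tier1; Firm B would get 9.
Maximizing over 12, 12, 0, 20, 9, Firm B chooses Y. Subgame-perfect outcome: (Tier1, Y) with payoffs (19, 20).
Under simultaneous play:
Firm A's best replies: V→Tier3; W→Tier1; X→Tier1; Y→Tier1; Z→Tier1.
Firm B's best replies: Tier1→Y; Tier2→Z; Tier3→W; Tier4→X; Tier5→Z.
Only (Tier1, Y) has each player best-responding; Nash payoffs (19, 20).
Sequential outcome (Tier1, Y) coincides with the Nash profile (Tier1, Y).

yes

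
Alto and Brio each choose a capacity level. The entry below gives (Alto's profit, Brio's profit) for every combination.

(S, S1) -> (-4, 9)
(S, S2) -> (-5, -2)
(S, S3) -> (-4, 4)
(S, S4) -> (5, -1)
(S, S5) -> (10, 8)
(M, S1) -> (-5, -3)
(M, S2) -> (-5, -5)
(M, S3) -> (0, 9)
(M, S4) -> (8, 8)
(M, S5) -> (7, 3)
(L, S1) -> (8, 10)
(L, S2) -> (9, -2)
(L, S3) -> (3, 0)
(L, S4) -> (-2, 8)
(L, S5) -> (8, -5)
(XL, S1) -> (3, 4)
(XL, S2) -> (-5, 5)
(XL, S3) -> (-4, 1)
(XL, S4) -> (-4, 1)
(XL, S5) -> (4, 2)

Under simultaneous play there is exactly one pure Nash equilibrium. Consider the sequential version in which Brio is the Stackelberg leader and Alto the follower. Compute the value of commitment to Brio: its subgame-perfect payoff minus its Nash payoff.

Backward induction with Brio moving first.
- S1: Alto compares -4, -5, 8, 3 and picks L; Brio would get 10.
- S2: Alto compares -5, -5, 9, -5 and picks L; Brio would get -2.
- S3: Alto compares -4, 0, 3, -4 and picks L; Brio would get 0.
- S4: Alto compares 5, 8, -2, -4 and picks M; Brio would get 8.
- S5: Alto compares 10, 7, 8, 4 and picks S; Brio would get 8.
Maximizing over 10, -2, 0, 8, 8, Brio chooses S1. Subgame-perfect outcome: (L, S1) with payoffs (8, 10).
For the simultaneous game, intersect best replies.
Alto's best replies: S1→L; S2→L; S3→L; S4→M; S5→S.
Brio's best replies: S→S1; M→S3; L→S1; XL→S2.
Only (L, S1) has each player best-responding; Nash payoffs (8, 10).
Brio's commitment gain: 10 − 10 = 0.

0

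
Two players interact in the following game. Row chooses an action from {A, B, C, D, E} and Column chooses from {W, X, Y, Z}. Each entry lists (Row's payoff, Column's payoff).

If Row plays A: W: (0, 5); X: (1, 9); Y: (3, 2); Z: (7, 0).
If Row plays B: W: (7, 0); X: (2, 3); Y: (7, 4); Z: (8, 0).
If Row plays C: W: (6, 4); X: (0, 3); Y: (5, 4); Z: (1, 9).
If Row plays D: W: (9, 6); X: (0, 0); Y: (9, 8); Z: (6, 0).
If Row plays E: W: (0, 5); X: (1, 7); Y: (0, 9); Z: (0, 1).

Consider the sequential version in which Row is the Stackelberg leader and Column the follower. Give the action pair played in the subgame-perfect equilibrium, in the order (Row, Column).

Solve by backward induction (Row leads).
- A: Column compares 5, 9, 2, 0 and picks X; Row would get 1.
- B: Column compares 0, 3, 4, 0 and picks Y; Row would get 7.
- C: Column compares 4, 3, 4, 9 and picks Z; Row would get 1.
- D: Column compares 6, 0, 8, 0 and picks Y; Row would get 9.
- E: Column compares 5, 7, 9, 1 and picks Y; Row would get 0.
Maximizing over 1, 7, 1, 9, 0, Row chooses D. Subgame-perfect outcome: (D, Y) with payoffs (9, 8).

(D, Y)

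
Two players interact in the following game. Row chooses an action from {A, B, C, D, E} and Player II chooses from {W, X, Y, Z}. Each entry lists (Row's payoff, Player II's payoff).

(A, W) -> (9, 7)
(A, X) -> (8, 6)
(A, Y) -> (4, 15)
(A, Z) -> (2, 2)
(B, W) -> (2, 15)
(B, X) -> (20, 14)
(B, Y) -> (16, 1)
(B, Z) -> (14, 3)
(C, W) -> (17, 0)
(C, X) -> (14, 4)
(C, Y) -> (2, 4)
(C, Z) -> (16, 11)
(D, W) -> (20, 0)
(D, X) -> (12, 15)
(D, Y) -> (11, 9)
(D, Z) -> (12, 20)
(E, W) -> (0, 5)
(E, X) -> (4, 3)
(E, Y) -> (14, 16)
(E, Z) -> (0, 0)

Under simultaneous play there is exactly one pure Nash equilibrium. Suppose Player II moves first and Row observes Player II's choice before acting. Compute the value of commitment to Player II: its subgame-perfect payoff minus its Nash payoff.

3

Row best-responds to each possible Player II move:
- W: Row compares 9, 2, 17, 20, 0 and picks D; Player II would get 0.
- X: Row compares 8, 20, 14, 12, 4 and picks B; Player II would get 14.
- Y: Row compares 4, 16, 2, 11, 14 and picks B; Player II would get 1.
- Z: Row compares 2, 14, 16, 12, 0 and picks C; Player II would get 11.
Maximizing over 0, 14, 1, 11, Player II chooses X. Subgame-perfect outcome: (B, X) with payoffs (20, 14).
Under simultaneous play:
Row's best replies: W→D; X→B; Y→B; Z→C.
Player II's best replies: A→Y; B→W; C→Z; D→Z; E→Y.
The unique mutual best reply is (C, Z), giving (16, 11).
Player II's commitment gain: 14 − 11 = 3.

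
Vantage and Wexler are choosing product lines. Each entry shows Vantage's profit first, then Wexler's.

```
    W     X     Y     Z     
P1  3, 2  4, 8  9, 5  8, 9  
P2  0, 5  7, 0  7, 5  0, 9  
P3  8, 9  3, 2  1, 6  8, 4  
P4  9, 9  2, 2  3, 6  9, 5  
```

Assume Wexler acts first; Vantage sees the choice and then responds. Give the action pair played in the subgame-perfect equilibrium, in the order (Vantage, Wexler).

Backward induction with Wexler moving first.
- W: BR = P4, leader payoff 9.
- X: BR = P2, leader payoff 0.
- Y: BR = P1, leader payoff 5.
- Z: BR = P4, leader payoff 5.
Wexler's induced payoffs are 9, 0, 5, 5, so Wexler commits to W. Subgame-perfect outcome: (P4, W) with payoffs (9, 9).

(P4, W)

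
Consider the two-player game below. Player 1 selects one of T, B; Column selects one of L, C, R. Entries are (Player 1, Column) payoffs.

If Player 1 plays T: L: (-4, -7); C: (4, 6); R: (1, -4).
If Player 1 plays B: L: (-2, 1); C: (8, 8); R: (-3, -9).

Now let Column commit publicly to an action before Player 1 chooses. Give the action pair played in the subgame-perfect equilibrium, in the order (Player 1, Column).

Work backward from Player 1's decision.
- L: Player 1 compares -4, -2 and picks B; Column would get 1.
- C: Player 1 compares 4, 8 and picks B; Column would get 8.
- R: Player 1 compares 1, -3 and picks T; Column would get -4.
Maximizing over 1, 8, -4, Column chooses C. Subgame-perfect outcome: (B, C) with payoffs (8, 8).

(B, C)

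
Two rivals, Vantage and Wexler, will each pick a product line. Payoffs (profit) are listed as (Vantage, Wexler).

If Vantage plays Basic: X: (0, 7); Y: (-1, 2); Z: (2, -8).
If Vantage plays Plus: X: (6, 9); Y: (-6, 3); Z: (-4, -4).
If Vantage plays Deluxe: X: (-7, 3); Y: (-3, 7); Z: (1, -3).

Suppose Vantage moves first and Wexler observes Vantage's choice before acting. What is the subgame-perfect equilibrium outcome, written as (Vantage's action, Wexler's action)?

(Plus, X)

Backward induction with Vantage moving first.
- Basic: BR = X, leader payoff 0.
- Plus: BR = X, leader payoff 6.
- Deluxe: BR = Y, leader payoff -3.
Vantage's induced payoffs are 0, 6, -3, so Vantage commits to Plus. Subgame-perfect outcome: (Plus, X) with payoffs (6, 9).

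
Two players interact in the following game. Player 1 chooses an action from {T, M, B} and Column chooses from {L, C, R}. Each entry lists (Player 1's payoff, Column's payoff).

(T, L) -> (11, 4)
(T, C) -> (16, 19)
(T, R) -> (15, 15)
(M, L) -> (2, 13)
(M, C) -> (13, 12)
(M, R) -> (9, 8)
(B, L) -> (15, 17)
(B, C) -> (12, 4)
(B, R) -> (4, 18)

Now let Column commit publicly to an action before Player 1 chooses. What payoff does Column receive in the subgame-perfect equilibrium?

19

Solve by backward induction (Column leads).
- L: BR = B, leader payoff 17.
- C: BR = T, leader payoff 19.
- R: BR = T, leader payoff 15.
Maximizing over 17, 19, 15, Column chooses C. Subgame-perfect outcome: (T, C) with payoffs (16, 19).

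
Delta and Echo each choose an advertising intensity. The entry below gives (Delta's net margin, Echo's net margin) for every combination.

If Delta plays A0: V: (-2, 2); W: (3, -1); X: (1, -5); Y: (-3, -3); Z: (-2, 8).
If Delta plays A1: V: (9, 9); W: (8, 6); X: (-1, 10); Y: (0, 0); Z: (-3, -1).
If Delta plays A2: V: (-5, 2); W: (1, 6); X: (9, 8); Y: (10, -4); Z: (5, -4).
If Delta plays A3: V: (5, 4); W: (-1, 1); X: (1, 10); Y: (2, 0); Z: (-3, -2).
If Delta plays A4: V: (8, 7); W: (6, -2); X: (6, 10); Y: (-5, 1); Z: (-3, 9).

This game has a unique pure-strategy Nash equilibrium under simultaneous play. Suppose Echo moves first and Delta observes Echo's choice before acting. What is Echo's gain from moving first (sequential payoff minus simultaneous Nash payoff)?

1

Delta best-responds to each possible Echo move:
- V: BR = A1, leader payoff 9.
- W: BR = A1, leader payoff 6.
- X: BR = A2, leader payoff 8.
- Y: BR = A2, leader payoff -4.
- Z: BR = A2, leader payoff -4.
Maximizing over 9, 6, 8, -4, -4, Echo chooses V. Subgame-perfect outcome: (A1, V) with payoffs (9, 9).
Under simultaneous play:
Delta's best replies: V→A1; W→A1; X→A2; Y→A2; Z→A2.
Echo's best replies: A0→Z; A1→X; A2→X; A3→X; A4→X.
Only (A2, X) has each player best-responding; Nash payoffs (9, 8).
Echo's commitment gain: 9 − 8 = 1.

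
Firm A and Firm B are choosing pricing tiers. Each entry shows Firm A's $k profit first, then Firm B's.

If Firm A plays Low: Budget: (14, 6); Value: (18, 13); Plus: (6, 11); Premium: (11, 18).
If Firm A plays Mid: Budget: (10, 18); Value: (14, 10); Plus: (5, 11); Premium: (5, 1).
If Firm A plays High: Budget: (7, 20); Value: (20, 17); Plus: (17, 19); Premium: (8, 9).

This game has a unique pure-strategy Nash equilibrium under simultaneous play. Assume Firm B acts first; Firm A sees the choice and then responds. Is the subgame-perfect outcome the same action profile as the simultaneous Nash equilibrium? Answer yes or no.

Solve by backward induction (Firm B leads).
- Budget: BR = Low, leader payoff 6.
- Value: BR = High, leader payoff 17.
- Plus: BR = High, leader payoff 19.
- Premium: BR = Low, leader payoff 18.
Firm B's induced payoffs are 6, 17, 19, 18, so Firm B commits to Plus. Subgame-perfect outcome: (High, Plus) with payoffs (17, 19).
Now find the simultaneous Nash equilibrium.
Firm A's best replies: Budget→Low; Value→High; Plus→High; Premium→Low.
Firm B's best replies: Low→Premium; Mid→Budget; High→Budget.
Only (Low, Premium) has each player best-responding; Nash payoffs (11, 18).
Sequential outcome (High, Plus) differs from the Nash profile (Low, Premium).

no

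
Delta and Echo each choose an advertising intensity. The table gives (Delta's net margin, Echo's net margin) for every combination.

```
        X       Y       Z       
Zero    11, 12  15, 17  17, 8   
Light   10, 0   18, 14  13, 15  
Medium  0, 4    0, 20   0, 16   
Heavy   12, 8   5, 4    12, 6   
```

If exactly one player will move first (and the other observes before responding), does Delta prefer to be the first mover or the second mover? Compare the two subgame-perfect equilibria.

If Delta leads: Echo's best replies are Zero→Y, Light→Z, Medium→Y, Heavy→X; Delta's induced payoffs 15, 13, 0, 12; outcome (Zero, Y), payoffs (15, 17).
If Echo leads: Delta's best replies are X→Heavy, Y→Light, Z→Zero; Echo's induced payoffs 8, 14, 8; outcome (Light, Y), payoffs (18, 14).
Delta gets 15 moving first and 18 moving second, so Delta prefers to move second.

second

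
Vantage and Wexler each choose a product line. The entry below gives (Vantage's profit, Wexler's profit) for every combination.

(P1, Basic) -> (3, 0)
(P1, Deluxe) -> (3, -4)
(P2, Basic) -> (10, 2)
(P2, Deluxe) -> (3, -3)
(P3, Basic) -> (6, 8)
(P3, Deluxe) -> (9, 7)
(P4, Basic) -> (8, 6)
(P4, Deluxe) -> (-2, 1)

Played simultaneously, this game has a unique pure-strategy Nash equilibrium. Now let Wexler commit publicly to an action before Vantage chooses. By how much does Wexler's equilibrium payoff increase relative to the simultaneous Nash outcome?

5

Work backward from Vantage's decision.
- Basic: BR = P2, leader payoff 2.
- Deluxe: BR = P3, leader payoff 7.
Among 2, 7, the best is 7 at Deluxe. Subgame-perfect outcome: (P3, Deluxe) with payoffs (9, 7).
For the simultaneous game, intersect best replies.
Vantage's best replies: Basic→P2; Deluxe→P3.
Wexler's best replies: P1→Basic; P2→Basic; P3→Basic; P4→Basic.
The unique mutual best reply is (P2, Basic), giving (10, 2).
Wexler's commitment gain: 7 − 2 = 5.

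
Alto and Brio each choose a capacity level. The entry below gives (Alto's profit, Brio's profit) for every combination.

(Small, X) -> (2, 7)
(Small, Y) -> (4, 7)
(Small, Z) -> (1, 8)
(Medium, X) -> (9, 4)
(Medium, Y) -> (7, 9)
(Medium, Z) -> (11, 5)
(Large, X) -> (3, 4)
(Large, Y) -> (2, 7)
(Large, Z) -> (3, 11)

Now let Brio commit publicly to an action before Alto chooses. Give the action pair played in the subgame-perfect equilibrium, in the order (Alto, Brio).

(Medium, Y)

Work backward from Alto's decision.
- X: Alto compares 2, 9, 3 and picks Medium; Brio would get 4.
- Y: Alto compares 4, 7, 2 and picks Medium; Brio would get 9.
- Z: Alto compares 1, 11, 3 and picks Medium; Brio would get 5.
Maximizing over 4, 9, 5, Brio chooses Y. Subgame-perfect outcome: (Medium, Y) with payoffs (7, 9).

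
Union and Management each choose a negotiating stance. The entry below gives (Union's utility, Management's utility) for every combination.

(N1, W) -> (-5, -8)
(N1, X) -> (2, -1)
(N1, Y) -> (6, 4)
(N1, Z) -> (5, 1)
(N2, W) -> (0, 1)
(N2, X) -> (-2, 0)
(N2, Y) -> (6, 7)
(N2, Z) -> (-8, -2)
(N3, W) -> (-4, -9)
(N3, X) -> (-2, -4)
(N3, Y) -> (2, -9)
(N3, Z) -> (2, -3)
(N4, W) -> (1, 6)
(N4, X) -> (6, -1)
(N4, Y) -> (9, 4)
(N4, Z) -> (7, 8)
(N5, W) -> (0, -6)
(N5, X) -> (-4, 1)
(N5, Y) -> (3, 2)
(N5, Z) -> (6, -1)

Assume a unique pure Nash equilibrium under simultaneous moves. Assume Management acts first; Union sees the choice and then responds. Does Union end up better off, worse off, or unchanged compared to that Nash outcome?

Backward induction with Management moving first.
- W: Union compares -5, 0, -4, 1, 0 and picks N4; Management would get 6.
- X: Union compares 2, -2, -2, 6, -4 and picks N4; Management would get -1.
- Y: Union compares 6, 6, 2, 9, 3 and picks N4; Management would get 4.
- Z: Union compares 5, -8, 2, 7, 6 and picks N4; Management would get 8.
Management's induced payoffs are 6, -1, 4, 8, so Management commits to Z. Subgame-perfect outcome: (N4, Z) with payoffs (7, 8).
Now find the simultaneous Nash equilibrium.
Union's best replies: W→N4; X→N4; Y→N4; Z→N4.
Management's best replies: N1→Y; N2→Y; N3→Z; N4→Z; N5→Y.
The unique mutual best reply is (N4, Z), giving (7, 8).
Union earns 7 sequentially versus 7 at the Nash outcome: unchanged.

unchanged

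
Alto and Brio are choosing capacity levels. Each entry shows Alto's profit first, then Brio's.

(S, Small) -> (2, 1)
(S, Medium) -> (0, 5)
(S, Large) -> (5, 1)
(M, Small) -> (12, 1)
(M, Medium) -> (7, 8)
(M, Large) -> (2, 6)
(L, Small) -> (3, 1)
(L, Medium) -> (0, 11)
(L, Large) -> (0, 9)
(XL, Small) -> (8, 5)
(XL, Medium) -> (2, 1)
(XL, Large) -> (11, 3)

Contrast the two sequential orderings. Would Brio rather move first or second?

first

If Alto leads: Brio's best replies are S→Medium, M→Medium, L→Medium, XL→Small; Alto's induced payoffs 0, 7, 0, 8; outcome (XL, Small), payoffs (8, 5).
If Brio leads: Alto's best replies are Small→M, Medium→M, Large→XL; Brio's induced payoffs 1, 8, 3; outcome (M, Medium), payoffs (7, 8).
Brio gets 8 moving first and 5 moving second, so Brio prefers to move first.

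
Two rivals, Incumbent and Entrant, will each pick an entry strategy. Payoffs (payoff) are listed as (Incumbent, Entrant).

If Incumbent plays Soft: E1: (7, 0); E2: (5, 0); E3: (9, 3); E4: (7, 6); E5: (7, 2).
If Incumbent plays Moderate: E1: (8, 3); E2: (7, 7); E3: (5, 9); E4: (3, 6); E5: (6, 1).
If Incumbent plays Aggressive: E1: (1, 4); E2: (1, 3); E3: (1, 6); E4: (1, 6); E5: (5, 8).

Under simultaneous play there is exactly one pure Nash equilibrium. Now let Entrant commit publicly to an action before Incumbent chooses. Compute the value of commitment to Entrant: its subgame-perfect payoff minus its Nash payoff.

1

Solve by backward induction (Entrant leads).
- E1: Incumbent compares 7, 8, 1 and picks Moderate; Entrant would get 3.
- E2: Incumbent compares 5, 7, 1 and picks Moderate; Entrant would get 7.
- E3: Incumbent compares 9, 5, 1 and picks Soft; Entrant would get 3.
- E4: Incumbent compares 7, 3, 1 and picks Soft; Entrant would get 6.
- E5: Incumbent compares 7, 6, 5 and picks Soft; Entrant would get 2.
Entrant's induced payoffs are 3, 7, 3, 6, 2, so Entrant commits to E2. Subgame-perfect outcome: (Moderate, E2) with payoffs (7, 7).
Under simultaneous play:
Incumbent's best replies: E1→Moderate; E2→Moderate; E3→Soft; E4→Soft; E5→Soft.
Entrant's best replies: Soft→E4; Moderate→E3; Aggressive→E5.
Only (Soft, E4) has each player best-responding; Nash payoffs (7, 6).
Entrant's commitment gain: 7 − 6 = 1.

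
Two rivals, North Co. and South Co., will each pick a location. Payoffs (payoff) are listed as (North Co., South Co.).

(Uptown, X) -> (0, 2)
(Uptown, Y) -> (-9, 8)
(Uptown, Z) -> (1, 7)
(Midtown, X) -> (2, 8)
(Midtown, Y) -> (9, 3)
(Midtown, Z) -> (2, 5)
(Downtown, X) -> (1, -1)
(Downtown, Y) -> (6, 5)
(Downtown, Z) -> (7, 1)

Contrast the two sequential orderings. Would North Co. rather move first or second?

If North Co. leads: South Co.'s best replies are Uptown→Y, Midtown→X, Downtown→Y; North Co.'s induced payoffs -9, 2, 6; outcome (Downtown, Y), payoffs (6, 5).
If South Co. leads: North Co.'s best replies are X→Midtown, Y→Midtown, Z→Downtown; South Co.'s induced payoffs 8, 3, 1; outcome (Midtown, X), payoffs (2, 8).
North Co. gets 6 moving first and 2 moving second, so North Co. prefers to move first.

first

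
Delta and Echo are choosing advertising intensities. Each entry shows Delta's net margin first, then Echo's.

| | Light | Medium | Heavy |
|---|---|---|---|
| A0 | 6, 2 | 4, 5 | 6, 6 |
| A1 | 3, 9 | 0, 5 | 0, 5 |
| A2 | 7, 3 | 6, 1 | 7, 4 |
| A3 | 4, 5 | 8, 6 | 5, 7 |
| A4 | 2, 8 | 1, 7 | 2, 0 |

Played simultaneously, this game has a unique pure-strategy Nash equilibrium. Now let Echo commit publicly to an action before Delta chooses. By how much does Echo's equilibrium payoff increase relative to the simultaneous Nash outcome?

Backward induction with Echo moving first.
- Light: Delta compares 6, 3, 7, 4, 2 and picks A2; Echo would get 3.
- Medium: Delta compares 4, 0, 6, 8, 1 and picks A3; Echo would get 6.
- Heavy: Delta compares 6, 0, 7, 5, 2 and picks A2; Echo would get 4.
Among 3, 6, 4, the best is 6 at Medium. Subgame-perfect outcome: (A3, Medium) with payoffs (8, 6).
For the simultaneous game, intersect best replies.
Delta's best replies: Light→A2; Medium→A3; Heavy→A2.
Echo's best replies: A0→Heavy; A1→Light; A2→Heavy; A3→Heavy; A4→Light.
Only (A2, Heavy) has each player best-responding; Nash payoffs (7, 4).
Echo's commitment gain: 6 − 4 = 2.

2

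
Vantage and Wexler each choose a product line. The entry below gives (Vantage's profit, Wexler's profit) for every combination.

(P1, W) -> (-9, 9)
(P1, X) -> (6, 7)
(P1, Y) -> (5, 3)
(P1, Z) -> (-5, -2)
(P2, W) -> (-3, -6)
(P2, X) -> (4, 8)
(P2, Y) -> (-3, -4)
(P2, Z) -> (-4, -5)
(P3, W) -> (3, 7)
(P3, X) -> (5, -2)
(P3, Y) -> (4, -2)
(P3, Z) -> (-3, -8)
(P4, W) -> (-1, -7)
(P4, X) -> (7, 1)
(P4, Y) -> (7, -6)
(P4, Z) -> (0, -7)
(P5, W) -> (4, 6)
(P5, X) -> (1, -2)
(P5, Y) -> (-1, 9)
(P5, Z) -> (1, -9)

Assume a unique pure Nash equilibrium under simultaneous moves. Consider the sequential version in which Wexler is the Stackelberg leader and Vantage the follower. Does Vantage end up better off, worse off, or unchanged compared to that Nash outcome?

Work backward from Vantage's decision.
- W: BR = P5, leader payoff 6.
- X: BR = P4, leader payoff 1.
- Y: BR = P4, leader payoff -6.
- Z: BR = P5, leader payoff -9.
Maximizing over 6, 1, -6, -9, Wexler chooses W. Subgame-perfect outcome: (P5, W) with payoffs (4, 6).
Under simultaneous play:
Vantage's best replies: W→P5; X→P4; Y→P4; Z→P5.
Wexler's best replies: P1→W; P2→X; P3→W; P4→X; P5→Y.
Only (P4, X) has each player best-responding; Nash payoffs (7, 1).
Vantage earns 4 sequentially versus 7 at the Nash outcome: worse off.

worse off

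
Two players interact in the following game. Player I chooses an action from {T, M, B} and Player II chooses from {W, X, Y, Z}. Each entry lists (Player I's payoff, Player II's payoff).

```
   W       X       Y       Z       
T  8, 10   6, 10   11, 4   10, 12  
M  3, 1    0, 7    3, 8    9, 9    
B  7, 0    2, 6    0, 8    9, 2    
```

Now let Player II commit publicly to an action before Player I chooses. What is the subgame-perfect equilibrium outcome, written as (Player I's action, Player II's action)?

(T, Z)

Work backward from Player I's decision.
- W: BR = T, leader payoff 10.
- X: BR = T, leader payoff 10.
- Y: BR = T, leader payoff 4.
- Z: BR = T, leader payoff 12.
Among 10, 10, 4, 12, the best is 12 at Z. Subgame-perfect outcome: (T, Z) with payoffs (10, 12).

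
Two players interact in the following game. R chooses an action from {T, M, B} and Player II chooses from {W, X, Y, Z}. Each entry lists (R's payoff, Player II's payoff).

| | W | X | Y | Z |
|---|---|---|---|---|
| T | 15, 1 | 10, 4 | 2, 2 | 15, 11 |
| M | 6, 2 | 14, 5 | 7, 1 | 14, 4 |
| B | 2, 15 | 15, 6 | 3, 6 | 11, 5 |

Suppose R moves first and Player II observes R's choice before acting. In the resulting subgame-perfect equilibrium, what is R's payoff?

Player II best-responds to each possible R move:
- T → Player II plays Z (best of 1, 4, 2, 11); R gets 15.
- M → Player II plays X (best of 2, 5, 1, 4); R gets 14.
- B → Player II plays W (best of 15, 6, 6, 5); R gets 2.
R's induced payoffs are 15, 14, 2, so R commits to T. Subgame-perfect outcome: (T, Z) with payoffs (15, 11).

15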